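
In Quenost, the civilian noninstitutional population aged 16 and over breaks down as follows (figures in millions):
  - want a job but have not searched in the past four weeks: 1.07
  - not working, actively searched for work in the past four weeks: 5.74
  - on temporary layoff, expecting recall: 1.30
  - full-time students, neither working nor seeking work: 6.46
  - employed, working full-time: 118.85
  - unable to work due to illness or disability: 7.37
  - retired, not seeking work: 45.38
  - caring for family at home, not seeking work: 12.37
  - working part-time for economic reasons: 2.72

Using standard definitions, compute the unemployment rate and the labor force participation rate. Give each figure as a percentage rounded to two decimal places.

Employed = 118.85 + 2.72 = 121.57 million (anyone who worked, including part-time for economic reasons, counts as employed).
Unemployed = 5.74 + 1.30 = 7.04 million (jobless and actively searching, or on temporary layoff).
Labor force = 121.57 + 7.04 = 128.61 million.
Not in labor force = 1.07 + 6.46 + 7.37 + 45.38 + 12.37 = 72.65 million (those not working and not actively searching are outside the labor force — including those who want a job but have given up searching).
Civilian working-age population = 128.61 + 72.65 = 201.26 million.
Unemployment rate = 7.04 / 128.61 = 5.47%.
Labor force participation rate = 128.61 / 201.26 = 63.90%.

Unemployment rate ≈ 5.47%; labor force participation rate ≈ 63.90%.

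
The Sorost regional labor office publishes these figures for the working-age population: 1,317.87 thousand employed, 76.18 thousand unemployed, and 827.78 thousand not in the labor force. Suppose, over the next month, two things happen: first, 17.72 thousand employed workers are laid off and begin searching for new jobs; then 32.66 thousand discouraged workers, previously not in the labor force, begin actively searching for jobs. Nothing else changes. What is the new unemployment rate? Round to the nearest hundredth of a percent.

New unemployment rate ≈ 8.87%.

Initially, labor force = 1,317.87 + 76.18 = 1,394.05 thousand, so u = 76.18/1,394.05 = 5.46%.
After the first change, employed falls and unemployed rises by 17.72; labor force unchanged → E = 1,300.15, U = 93.90, labor force = 1,394.05 thousand.
After the second change, unemployed and labor force both rise by 32.66 → E = 1,300.15, U = 126.56, labor force = 1,426.71 thousand.
New unemployment rate = 126.56 / 1,426.71 = 8.87%.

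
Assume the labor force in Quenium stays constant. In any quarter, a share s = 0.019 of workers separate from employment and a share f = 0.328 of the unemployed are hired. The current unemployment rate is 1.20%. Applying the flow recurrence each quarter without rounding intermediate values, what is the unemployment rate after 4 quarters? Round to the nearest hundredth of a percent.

With a fixed labor force, u_{t+1} = u_t + s·(1−u_t) − f·u_t = u_t·(1−s−f) + s.
Here 1−s−f = 0.653 and s = 0.019.
u_1 = 0.012000 × 0.653 + 0.019 = 0.026836.
u_2 = 0.026836 × 0.653 + 0.019 = 0.036524.
u_3 = 0.036524 × 0.653 + 0.019 = 0.042850.
u_4 = 0.042850 × 0.653 + 0.019 = 0.046981.

Unemployment rate after four quarters ≈ 4.70%.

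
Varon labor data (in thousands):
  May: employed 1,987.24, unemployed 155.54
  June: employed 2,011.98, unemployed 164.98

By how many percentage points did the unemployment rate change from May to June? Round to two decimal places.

May: labor force = 1,987.24 + 155.54 = 2,142.78; u = 155.54/2,142.78 = 7.26%.
June: labor force = 2,011.98 + 164.98 = 2,176.96; u = 164.98/2,176.96 = 7.58%.
Change = 7.58% − 7.26% = +0.32 pp.

The unemployment rate changed by +0.32 percentage points.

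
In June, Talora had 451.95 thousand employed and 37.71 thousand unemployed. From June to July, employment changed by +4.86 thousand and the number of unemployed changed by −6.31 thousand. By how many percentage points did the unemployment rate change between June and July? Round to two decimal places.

The unemployment rate changed by −1.27 percentage points.

June: labor force = 451.95 + 37.71 = 489.66; u = 37.71/489.66 = 7.70%.
July: labor force = 456.81 + 31.40 = 488.21; u = 31.40/488.21 = 6.43%.
Change = 6.43% − 7.70% = −1.27 pp.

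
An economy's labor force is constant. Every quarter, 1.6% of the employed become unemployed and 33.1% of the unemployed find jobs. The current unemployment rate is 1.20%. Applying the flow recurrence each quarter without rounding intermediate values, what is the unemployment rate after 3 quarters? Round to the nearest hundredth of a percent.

With a fixed labor force, u_{t+1} = u_t + s·(1−u_t) − f·u_t = u_t·(1−s−f) + s.
Here 1−s−f = 0.653 and s = 0.016.
u_1 = 0.012000 × 0.653 + 0.016 = 0.023836.
u_2 = 0.023836 × 0.653 + 0.016 = 0.031565.
u_3 = 0.031565 × 0.653 + 0.016 = 0.036612.

Unemployment rate after three quarters ≈ 3.66%.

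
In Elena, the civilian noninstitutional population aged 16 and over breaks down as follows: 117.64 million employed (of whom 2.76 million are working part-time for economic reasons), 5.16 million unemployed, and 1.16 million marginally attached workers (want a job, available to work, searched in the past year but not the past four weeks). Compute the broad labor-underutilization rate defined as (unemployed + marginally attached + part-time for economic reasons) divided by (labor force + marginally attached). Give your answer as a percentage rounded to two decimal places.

Broad underutilization rate ≈ 7.32%.

Labor force = 117.64 + 5.16 = 122.80 million.
Numerator = 5.16 + 1.16 + 2.76 = 9.08 million.
Denominator = 122.80 + 1.16 = 123.96 million.
Broad rate = 9.08 / 123.96 = 7.32%.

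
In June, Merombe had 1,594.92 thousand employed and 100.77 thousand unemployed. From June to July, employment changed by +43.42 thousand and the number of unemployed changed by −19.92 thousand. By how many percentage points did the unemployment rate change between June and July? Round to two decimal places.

June: labor force = 1,594.92 + 100.77 = 1,695.69; u = 100.77/1,695.69 = 5.94%.
July: labor force = 1,638.34 + 80.85 = 1,719.19; u = 80.85/1,719.19 = 4.70%.
Change = 4.70% − 5.94% = −1.24 pp.

The unemployment rate changed by −1.24 percentage points.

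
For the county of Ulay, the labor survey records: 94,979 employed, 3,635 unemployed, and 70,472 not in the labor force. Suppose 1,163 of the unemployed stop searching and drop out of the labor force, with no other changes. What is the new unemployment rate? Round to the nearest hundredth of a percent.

Initially, labor force = 94,979 + 3,635 = 98,614, so u = 3,635/98,614 = 3.69%.
After the change, unemployed and labor force both fall by 1,163 → E = 94,979, U = 2,472, labor force = 97,451.
New unemployment rate = 2,472 / 97,451 = 2.54%.

New unemployment rate ≈ 2.54%.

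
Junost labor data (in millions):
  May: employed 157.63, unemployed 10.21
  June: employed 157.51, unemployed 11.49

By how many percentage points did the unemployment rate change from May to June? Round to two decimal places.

The unemployment rate changed by +0.72 percentage points.

May: labor force = 157.63 + 10.21 = 167.84; u = 10.21/167.84 = 6.08%.
June: labor force = 157.51 + 11.49 = 169.00; u = 11.49/169.00 = 6.80%.
Change = 6.80% − 6.08% = +0.72 pp.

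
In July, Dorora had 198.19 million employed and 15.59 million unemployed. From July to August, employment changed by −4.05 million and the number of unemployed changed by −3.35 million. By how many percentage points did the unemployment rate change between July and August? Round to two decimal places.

The unemployment rate changed by −1.36 percentage points.

July: labor force = 198.19 + 15.59 = 213.78; u = 15.59/213.78 = 7.29%.
August: labor force = 194.14 + 12.24 = 206.38; u = 12.24/206.38 = 5.93%.
Change = 5.93% − 7.29% = −1.36 pp.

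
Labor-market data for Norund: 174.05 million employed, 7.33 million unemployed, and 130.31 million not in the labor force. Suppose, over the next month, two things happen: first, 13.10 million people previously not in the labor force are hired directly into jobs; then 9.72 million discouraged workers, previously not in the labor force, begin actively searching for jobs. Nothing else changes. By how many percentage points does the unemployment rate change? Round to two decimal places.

Initially, labor force = 174.05 + 7.33 = 181.38 million, so u = 7.33/181.38 = 4.04%.
After the first change, employed and labor force both rise by 13.10; unemployed unchanged → E = 187.15, U = 7.33, labor force = 194.48 million.
After the second change, unemployed and labor force both rise by 9.72 → E = 187.15, U = 17.05, labor force = 204.20 million.
New unemployment rate = 17.05 / 204.20 = 8.35%.
Change = 8.35% − 4.04% = +4.31 percentage points.

The unemployment rate changes by +4.31 percentage points.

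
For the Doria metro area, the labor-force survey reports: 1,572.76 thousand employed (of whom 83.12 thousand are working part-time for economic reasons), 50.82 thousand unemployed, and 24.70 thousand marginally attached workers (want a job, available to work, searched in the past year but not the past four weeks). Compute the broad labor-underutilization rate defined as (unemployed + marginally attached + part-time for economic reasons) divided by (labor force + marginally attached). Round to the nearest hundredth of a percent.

Broad underutilization rate ≈ 9.62%.

Labor force = 1,572.76 + 50.82 = 1,623.58 thousand.
Numerator = 50.82 + 24.70 + 83.12 = 158.64 thousand.
Denominator = 1,623.58 + 24.70 = 1,648.28 thousand.
Broad rate = 158.64 / 1,648.28 = 9.62%.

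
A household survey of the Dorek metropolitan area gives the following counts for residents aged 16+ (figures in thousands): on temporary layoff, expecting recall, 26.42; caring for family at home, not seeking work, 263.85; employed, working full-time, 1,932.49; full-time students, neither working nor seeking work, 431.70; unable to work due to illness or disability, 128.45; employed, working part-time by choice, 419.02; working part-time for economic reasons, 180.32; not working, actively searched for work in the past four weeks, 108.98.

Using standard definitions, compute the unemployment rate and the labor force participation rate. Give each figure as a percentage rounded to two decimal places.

Unemployment rate ≈ 5.08%; labor force participation rate ≈ 76.40%.

Employed = 1,932.49 + 419.02 + 180.32 = 2,531.83 thousand (anyone who worked, including part-time for economic reasons, counts as employed).
Unemployed = 26.42 + 108.98 = 135.40 thousand (jobless and actively searching, or on temporary layoff).
Labor force = 2,531.83 + 135.40 = 2,667.23 thousand.
Not in labor force = 263.85 + 431.70 + 128.45 = 824.00 thousand (those not working and not actively searching are outside the labor force).
Civilian working-age population = 2,667.23 + 824.00 = 3,491.23 thousand.
Unemployment rate = 135.40 / 2,667.23 = 5.08%.
Labor force participation rate = 2,667.23 / 3,491.23 = 76.40%.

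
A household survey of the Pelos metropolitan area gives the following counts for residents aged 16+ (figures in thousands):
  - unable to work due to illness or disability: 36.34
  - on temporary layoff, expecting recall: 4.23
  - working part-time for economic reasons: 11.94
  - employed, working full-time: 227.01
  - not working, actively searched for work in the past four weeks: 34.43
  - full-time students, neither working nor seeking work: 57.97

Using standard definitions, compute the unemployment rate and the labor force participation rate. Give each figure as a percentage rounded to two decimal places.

Unemployment rate ≈ 13.93%; labor force participation rate ≈ 74.64%.

Employed = 11.94 + 227.01 = 238.95 thousand (anyone who worked, including part-time for economic reasons, counts as employed).
Unemployed = 4.23 + 34.43 = 38.66 thousand (jobless and actively searching, or on temporary layoff).
Labor force = 238.95 + 38.66 = 277.61 thousand.
Not in labor force = 36.34 + 57.97 = 94.31 thousand (those not working and not actively searching are outside the labor force).
Civilian working-age population = 277.61 + 94.31 = 371.92 thousand.
Unemployment rate = 38.66 / 277.61 = 13.93%.
Labor force participation rate = 277.61 / 371.92 = 74.64%.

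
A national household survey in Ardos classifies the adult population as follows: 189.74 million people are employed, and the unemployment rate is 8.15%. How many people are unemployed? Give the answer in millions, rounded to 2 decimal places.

About 16.84 million are unemployed.

Let U be the number unemployed. The labor force is E + U, and U/(E+U) = 0.0815.
So U = 0.0815 × 189.74 / (1 − 0.0815) = 15.4638 / 0.9185 ≈ 16.84 million.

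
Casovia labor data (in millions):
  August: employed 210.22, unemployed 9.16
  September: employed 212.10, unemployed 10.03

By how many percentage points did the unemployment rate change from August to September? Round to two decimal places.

The unemployment rate changed by +0.34 percentage points.

August: labor force = 210.22 + 9.16 = 219.38; u = 9.16/219.38 = 4.18%.
September: labor force = 212.10 + 10.03 = 222.13; u = 10.03/222.13 = 4.52%.
Change = 4.52% − 4.18% = +0.34 pp.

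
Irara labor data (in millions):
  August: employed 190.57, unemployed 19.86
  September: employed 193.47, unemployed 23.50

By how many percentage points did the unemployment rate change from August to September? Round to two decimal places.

August: labor force = 190.57 + 19.86 = 210.43; u = 19.86/210.43 = 9.44%.
September: labor force = 193.47 + 23.50 = 216.97; u = 23.50/216.97 = 10.83%.
Change = 10.83% − 9.44% = +1.39 pp.

The unemployment rate changed by +1.39 percentage points.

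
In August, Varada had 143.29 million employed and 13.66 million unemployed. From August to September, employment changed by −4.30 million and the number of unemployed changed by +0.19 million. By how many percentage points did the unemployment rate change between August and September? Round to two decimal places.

August: labor force = 143.29 + 13.66 = 156.95; u = 13.66/156.95 = 8.70%.
September: labor force = 138.99 + 13.85 = 152.84; u = 13.85/152.84 = 9.06%.
Change = 9.06% − 8.70% = +0.36 pp.

The unemployment rate changed by +0.36 percentage points.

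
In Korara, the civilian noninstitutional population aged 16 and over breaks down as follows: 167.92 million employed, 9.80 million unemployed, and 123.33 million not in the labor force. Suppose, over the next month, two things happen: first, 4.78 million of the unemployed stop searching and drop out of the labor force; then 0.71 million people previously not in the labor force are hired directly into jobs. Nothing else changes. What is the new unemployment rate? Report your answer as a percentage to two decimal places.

Initially, labor force = 167.92 + 9.80 = 177.72 million, so u = 9.80/177.72 = 5.51%.
After the first change, unemployed and labor force both fall by 4.78 → E = 167.92, U = 5.02, labor force = 172.94 million.
After the second change, employed and labor force both rise by 0.71; unemployed unchanged → E = 168.63, U = 5.02, labor force = 173.65 million.
New unemployment rate = 5.02 / 173.65 = 2.89%.

New unemployment rate ≈ 2.89%.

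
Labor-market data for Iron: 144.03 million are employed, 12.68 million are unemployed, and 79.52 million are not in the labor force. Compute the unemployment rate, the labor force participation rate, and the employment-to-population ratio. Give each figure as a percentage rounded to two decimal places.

Labor force = employed + unemployed = 144.03 + 12.68 = 156.71 million.
Working-age population = 156.71 + 79.52 = 236.23 million.
Unemployment rate = 12.68 / 156.71 = 8.09%.
Labor force participation rate = 156.71 / 236.23 = 66.34%.
Employment-population ratio = 144.03 / 236.23 = 60.97%.

Unemployment rate ≈ 8.09%; labor force participation rate ≈ 66.34%; employment-population ratio ≈ 60.97%.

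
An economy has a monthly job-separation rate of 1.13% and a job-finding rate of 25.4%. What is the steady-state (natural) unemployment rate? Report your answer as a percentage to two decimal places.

At steady state the flows balance: s·E = f·U, so U/(E+U) = s/(s+f).
u* = 1.13 / (1.13 + 25.4) = 1.13 / 26.53 = 4.26%.

Steady-state unemployment rate ≈ 4.26%.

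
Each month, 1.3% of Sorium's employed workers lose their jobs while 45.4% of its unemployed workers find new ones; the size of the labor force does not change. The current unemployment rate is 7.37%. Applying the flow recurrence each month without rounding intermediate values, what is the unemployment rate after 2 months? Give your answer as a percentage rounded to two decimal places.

Unemployment rate after two months ≈ 4.09%.

With a fixed labor force, u_{t+1} = u_t + s·(1−u_t) − f·u_t = u_t·(1−s−f) + s.
Here 1−s−f = 0.533 and s = 0.013.
u_1 = 0.073700 × 0.533 + 0.013 = 0.052282.
u_2 = 0.052282 × 0.533 + 0.013 = 0.040866.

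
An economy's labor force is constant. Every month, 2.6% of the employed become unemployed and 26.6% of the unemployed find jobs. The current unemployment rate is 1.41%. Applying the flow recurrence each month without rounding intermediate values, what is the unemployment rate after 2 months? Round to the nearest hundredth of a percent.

With a fixed labor force, u_{t+1} = u_t + s·(1−u_t) − f·u_t = u_t·(1−s−f) + s.
Here 1−s−f = 0.708 and s = 0.026.
u_1 = 0.014100 × 0.708 + 0.026 = 0.035983.
u_2 = 0.035983 × 0.708 + 0.026 = 0.051476.

Unemployment rate after two months ≈ 5.15%.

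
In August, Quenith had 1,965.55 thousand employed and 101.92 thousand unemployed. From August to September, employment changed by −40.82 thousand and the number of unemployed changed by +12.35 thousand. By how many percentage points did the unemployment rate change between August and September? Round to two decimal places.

The unemployment rate changed by +0.67 percentage points.

August: labor force = 1,965.55 + 101.92 = 2,067.47; u = 101.92/2,067.47 = 4.93%.
September: labor force = 1,924.73 + 114.27 = 2,039.00; u = 114.27/2,039.00 = 5.60%.
Change = 5.60% − 4.93% = +0.67 pp.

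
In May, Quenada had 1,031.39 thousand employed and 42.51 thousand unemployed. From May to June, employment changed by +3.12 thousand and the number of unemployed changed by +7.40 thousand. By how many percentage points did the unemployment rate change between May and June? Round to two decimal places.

May: labor force = 1,031.39 + 42.51 = 1,073.90; u = 42.51/1,073.90 = 3.96%.
June: labor force = 1,034.51 + 49.91 = 1,084.42; u = 49.91/1,084.42 = 4.60%.
Change = 4.60% − 3.96% = +0.64 pp.

The unemployment rate changed by +0.64 percentage points.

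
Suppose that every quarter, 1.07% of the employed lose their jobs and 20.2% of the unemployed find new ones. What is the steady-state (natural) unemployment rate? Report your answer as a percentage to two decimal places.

At steady state the flows balance: s·E = f·U, so U/(E+U) = s/(s+f).
u* = 1.07 / (1.07 + 20.2) = 1.07 / 21.27 = 5.03%.

Steady-state unemployment rate ≈ 5.03%.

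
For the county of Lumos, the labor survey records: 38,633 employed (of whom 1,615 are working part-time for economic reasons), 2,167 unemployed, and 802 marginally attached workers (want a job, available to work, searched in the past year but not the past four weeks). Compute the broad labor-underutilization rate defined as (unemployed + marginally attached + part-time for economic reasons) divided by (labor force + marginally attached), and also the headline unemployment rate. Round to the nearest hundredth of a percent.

Labor force = 38,633 + 2,167 = 40,800.
Numerator = 2,167 + 802 + 1,615 = 4,584.
Denominator = 40,800 + 802 = 41,602.
Broad rate = 4,584 / 41,602 = 11.02%.
Headline unemployment rate = 2,167 / 40,800 = 5.31%.

Broad underutilization rate ≈ 11.02%; headline unemployment rate ≈ 5.31%.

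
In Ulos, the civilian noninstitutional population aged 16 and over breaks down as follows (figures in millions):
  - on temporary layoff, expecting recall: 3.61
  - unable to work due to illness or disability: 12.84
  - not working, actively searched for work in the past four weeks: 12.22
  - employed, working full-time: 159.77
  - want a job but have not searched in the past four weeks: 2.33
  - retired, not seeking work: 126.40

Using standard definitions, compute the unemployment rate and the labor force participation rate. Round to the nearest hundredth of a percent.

Unemployment rate ≈ 9.01%; labor force participation rate ≈ 55.36%.

Employed = 159.77 million.
Unemployed = 3.61 + 12.22 = 15.83 million (jobless and actively searching, or on temporary layoff).
Labor force = 159.77 + 15.83 = 175.60 million.
Not in labor force = 12.84 + 2.33 + 126.40 = 141.57 million (those not working and not actively searching are outside the labor force — including those who want a job but have given up searching).
Civilian working-age population = 175.60 + 141.57 = 317.17 million.
Unemployment rate = 15.83 / 175.60 = 9.01%.
Labor force participation rate = 175.60 / 317.17 = 55.36%.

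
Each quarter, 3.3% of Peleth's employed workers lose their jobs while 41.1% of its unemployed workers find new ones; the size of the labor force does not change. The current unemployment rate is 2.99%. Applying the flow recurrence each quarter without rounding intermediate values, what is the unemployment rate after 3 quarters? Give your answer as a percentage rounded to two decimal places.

Unemployment rate after three quarters ≈ 6.67%.

With a fixed labor force, u_{t+1} = u_t + s·(1−u_t) − f·u_t = u_t·(1−s−f) + s.
Here 1−s−f = 0.556 and s = 0.033.
u_1 = 0.029900 × 0.556 + 0.033 = 0.049624.
u_2 = 0.049624 × 0.556 + 0.033 = 0.060591.
u_3 = 0.060591 × 0.556 + 0.033 = 0.066689.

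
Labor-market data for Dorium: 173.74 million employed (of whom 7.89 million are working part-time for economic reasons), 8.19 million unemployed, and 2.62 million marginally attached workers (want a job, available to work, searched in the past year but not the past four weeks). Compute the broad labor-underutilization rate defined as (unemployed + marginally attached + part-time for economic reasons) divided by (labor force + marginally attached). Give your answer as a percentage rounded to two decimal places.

Broad underutilization rate ≈ 10.13%.

Labor force = 173.74 + 8.19 = 181.93 million.
Numerator = 8.19 + 2.62 + 7.89 = 18.70 million.
Denominator = 181.93 + 2.62 = 184.55 million.
Broad rate = 18.70 / 184.55 = 10.13%.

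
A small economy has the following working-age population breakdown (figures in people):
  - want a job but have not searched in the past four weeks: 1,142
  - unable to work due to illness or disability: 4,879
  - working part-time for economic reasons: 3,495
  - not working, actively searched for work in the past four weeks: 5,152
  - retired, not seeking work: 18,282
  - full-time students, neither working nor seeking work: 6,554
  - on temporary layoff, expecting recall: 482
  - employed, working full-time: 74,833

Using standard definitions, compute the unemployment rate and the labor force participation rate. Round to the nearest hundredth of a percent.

Employed = 3,495 + 74,833 = 78,328 (anyone who worked, including part-time for economic reasons, counts as employed).
Unemployed = 5,152 + 482 = 5,634 (jobless and actively searching, or on temporary layoff).
Labor force = 78,328 + 5,634 = 83,962.
Not in labor force = 1,142 + 4,879 + 18,282 + 6,554 = 30,857 (those not working and not actively searching are outside the labor force — including those who want a job but have given up searching).
Civilian working-age population = 83,962 + 30,857 = 114,819.
Unemployment rate = 5,634 / 83,962 = 6.71%.
Labor force participation rate = 83,962 / 114,819 = 73.13%.

Unemployment rate ≈ 6.71%; labor force participation rate ≈ 73.13%.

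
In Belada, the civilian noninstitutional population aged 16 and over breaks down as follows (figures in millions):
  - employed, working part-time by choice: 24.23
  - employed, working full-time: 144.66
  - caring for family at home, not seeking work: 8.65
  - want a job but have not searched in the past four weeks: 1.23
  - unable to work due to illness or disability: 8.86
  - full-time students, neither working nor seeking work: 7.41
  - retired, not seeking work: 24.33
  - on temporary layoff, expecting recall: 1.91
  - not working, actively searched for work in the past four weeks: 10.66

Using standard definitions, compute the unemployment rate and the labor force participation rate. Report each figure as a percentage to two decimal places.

Employed = 24.23 + 144.66 = 168.89 million.
Unemployed = 1.91 + 10.66 = 12.57 million (jobless and actively searching, or on temporary layoff).
Labor force = 168.89 + 12.57 = 181.46 million.
Not in labor force = 8.65 + 1.23 + 8.86 + 7.41 + 24.33 = 50.48 million (those not working and not actively searching are outside the labor force — including those who want a job but have given up searching).
Civilian working-age population = 181.46 + 50.48 = 231.94 million.
Unemployment rate = 12.57 / 181.46 = 6.93%.
Labor force participation rate = 181.46 / 231.94 = 78.24%.

Unemployment rate ≈ 6.93%; labor force participation rate ≈ 78.24%.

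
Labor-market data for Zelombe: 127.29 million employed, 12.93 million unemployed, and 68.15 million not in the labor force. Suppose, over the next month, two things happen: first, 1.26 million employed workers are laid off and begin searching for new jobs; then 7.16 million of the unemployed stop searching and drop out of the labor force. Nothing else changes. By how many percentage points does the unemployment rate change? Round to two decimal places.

The unemployment rate changes by −3.94 percentage points.

Initially, labor force = 127.29 + 12.93 = 140.22 million, so u = 12.93/140.22 = 9.22%.
After the first change, employed falls and unemployed rises by 1.26; labor force unchanged → E = 126.03, U = 14.19, labor force = 140.22 million.
After the second change, unemployed and labor force both fall by 7.16 → E = 126.03, U = 7.03, labor force = 133.06 million.
New unemployment rate = 7.03 / 133.06 = 5.28%.
Change = 5.28% − 9.22% = −3.94 percentage points.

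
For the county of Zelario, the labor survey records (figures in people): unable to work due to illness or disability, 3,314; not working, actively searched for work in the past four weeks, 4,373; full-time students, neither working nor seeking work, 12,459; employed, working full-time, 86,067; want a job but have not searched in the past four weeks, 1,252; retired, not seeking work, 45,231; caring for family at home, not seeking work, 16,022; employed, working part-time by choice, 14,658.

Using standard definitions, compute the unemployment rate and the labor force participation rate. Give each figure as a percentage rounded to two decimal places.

Employed = 86,067 + 14,658 = 100,725.
Unemployed = 4,373.
Labor force = 100,725 + 4,373 = 105,098.
Not in labor force = 3,314 + 12,459 + 1,252 + 45,231 + 16,022 = 78,278 (those not working and not actively searching are outside the labor force — including those who want a job but have given up searching).
Civilian working-age population = 105,098 + 78,278 = 183,376.
Unemployment rate = 4,373 / 105,098 = 4.16%.
Labor force participation rate = 105,098 / 183,376 = 57.31%.

Unemployment rate ≈ 4.16%; labor force participation rate ≈ 57.31%.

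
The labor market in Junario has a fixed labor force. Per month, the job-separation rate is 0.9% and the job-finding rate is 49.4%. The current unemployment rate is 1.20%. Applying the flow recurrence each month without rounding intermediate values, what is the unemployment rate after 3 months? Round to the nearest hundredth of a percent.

With a fixed labor force, u_{t+1} = u_t + s·(1−u_t) − f·u_t = u_t·(1−s−f) + s.
Here 1−s−f = 0.497 and s = 0.009.
u_1 = 0.012000 × 0.497 + 0.009 = 0.014964.
u_2 = 0.014964 × 0.497 + 0.009 = 0.016437.
u_3 = 0.016437 × 0.497 + 0.009 = 0.017169.

Unemployment rate after three months ≈ 1.72%.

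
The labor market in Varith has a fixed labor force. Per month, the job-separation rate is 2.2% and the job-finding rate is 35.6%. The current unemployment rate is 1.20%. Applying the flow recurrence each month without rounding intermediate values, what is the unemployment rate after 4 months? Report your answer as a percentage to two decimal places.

With a fixed labor force, u_{t+1} = u_t + s·(1−u_t) − f·u_t = u_t·(1−s−f) + s.
Here 1−s−f = 0.622 and s = 0.022.
u_1 = 0.012000 × 0.622 + 0.022 = 0.029464.
u_2 = 0.029464 × 0.622 + 0.022 = 0.040327.
u_3 = 0.040327 × 0.622 + 0.022 = 0.047083.
u_4 = 0.047083 × 0.622 + 0.022 = 0.051286.

Unemployment rate after four months ≈ 5.13%.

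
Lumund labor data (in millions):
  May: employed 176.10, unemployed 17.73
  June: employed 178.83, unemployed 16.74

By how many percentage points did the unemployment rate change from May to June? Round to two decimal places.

May: labor force = 176.10 + 17.73 = 193.83; u = 17.73/193.83 = 9.15%.
June: labor force = 178.83 + 16.74 = 195.57; u = 16.74/195.57 = 8.56%.
Change = 8.56% − 9.15% = −0.59 pp.

The unemployment rate changed by −0.59 percentage points.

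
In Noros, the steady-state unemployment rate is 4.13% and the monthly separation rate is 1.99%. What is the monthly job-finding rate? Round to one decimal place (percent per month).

Job-finding rate ≈ 46.2% per month.

From u* = s/(s+f): f = s·(1−u)/u.
f = 1.99 × (1 − 0.0413) / 0.0413 = 1.9078 / 0.0413 ≈ 46.2% per month.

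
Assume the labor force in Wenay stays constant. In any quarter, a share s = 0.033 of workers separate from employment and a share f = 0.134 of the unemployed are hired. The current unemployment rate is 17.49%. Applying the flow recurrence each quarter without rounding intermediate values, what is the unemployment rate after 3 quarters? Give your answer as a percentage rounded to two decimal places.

Unemployment rate after three quarters ≈ 18.45%.

With a fixed labor force, u_{t+1} = u_t + s·(1−u_t) − f·u_t = u_t·(1−s−f) + s.
Here 1−s−f = 0.833 and s = 0.033.
u_1 = 0.174900 × 0.833 + 0.033 = 0.178692.
u_2 = 0.178692 × 0.833 + 0.033 = 0.181850.
u_3 = 0.181850 × 0.833 + 0.033 = 0.184481.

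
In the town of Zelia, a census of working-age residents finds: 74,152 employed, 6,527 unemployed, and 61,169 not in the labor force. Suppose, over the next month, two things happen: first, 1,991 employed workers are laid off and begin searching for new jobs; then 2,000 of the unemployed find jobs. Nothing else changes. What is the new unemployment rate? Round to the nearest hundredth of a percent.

Initially, labor force = 74,152 + 6,527 = 80,679, so u = 6,527/80,679 = 8.09%.
After the first change, employed falls and unemployed rises by 1,991; labor force unchanged → E = 72,161, U = 8,518, labor force = 80,679.
After the second change, unemployed falls and employed rises by 2,000; labor force unchanged → E = 74,161, U = 6,518, labor force = 80,679.
New unemployment rate = 6,518 / 80,679 = 8.08%.

New unemployment rate ≈ 8.08%.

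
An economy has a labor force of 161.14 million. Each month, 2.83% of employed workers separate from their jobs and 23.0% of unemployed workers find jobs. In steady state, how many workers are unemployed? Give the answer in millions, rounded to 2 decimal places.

About 17.65 million are unemployed in steady state.

Steady-state unemployment rate u* = s/(s+f) = 2.83/(2.83+23.0) = 0.109563.
Unemployed = u* × labor force = 0.109563 × 161.14 ≈ 17.65 million.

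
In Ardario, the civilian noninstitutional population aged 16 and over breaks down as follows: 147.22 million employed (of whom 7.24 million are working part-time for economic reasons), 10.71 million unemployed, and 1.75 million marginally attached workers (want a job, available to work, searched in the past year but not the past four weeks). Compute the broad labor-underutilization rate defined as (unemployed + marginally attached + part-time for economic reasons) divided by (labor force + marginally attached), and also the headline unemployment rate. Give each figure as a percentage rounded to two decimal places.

Labor force = 147.22 + 10.71 = 157.93 million.
Numerator = 10.71 + 1.75 + 7.24 = 19.70 million.
Denominator = 157.93 + 1.75 = 159.68 million.
Broad rate = 19.70 / 159.68 = 12.34%.
Headline unemployment rate = 10.71 / 157.93 = 6.78%.

Broad underutilization rate ≈ 12.34%; headline unemployment rate ≈ 6.78%.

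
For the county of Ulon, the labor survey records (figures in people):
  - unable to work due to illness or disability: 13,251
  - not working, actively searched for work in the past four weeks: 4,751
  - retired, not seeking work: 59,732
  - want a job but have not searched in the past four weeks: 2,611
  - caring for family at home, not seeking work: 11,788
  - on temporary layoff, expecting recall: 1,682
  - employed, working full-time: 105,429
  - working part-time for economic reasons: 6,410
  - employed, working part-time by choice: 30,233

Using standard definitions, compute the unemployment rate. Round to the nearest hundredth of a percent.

Unemployment rate ≈ 4.33%.

Employed = 105,429 + 6,410 + 30,233 = 142,072 (anyone who worked, including part-time for economic reasons, counts as employed).
Unemployed = 4,751 + 1,682 = 6,433 (jobless and actively searching, or on temporary layoff).
Labor force = 142,072 + 6,433 = 148,505.
Unemployment rate = 6,433 / 148,505 = 4.33%.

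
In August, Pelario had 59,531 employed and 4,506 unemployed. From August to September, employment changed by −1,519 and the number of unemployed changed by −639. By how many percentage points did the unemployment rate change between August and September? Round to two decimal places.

August: labor force = 59,531 + 4,506 = 64,037; u = 4,506/64,037 = 7.04%.
September: labor force = 58,012 + 3,867 = 61,879; u = 3,867/61,879 = 6.25%.
Change = 6.25% − 7.04% = −0.79 pp.

The unemployment rate changed by −0.79 percentage points.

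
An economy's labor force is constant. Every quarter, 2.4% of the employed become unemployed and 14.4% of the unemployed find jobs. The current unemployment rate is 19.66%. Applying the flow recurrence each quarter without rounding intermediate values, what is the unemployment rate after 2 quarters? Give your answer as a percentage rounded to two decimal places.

Unemployment rate after two quarters ≈ 18.01%.

With a fixed labor force, u_{t+1} = u_t + s·(1−u_t) − f·u_t = u_t·(1−s−f) + s.
Here 1−s−f = 0.832 and s = 0.024.
u_1 = 0.196600 × 0.832 + 0.024 = 0.187571.
u_2 = 0.187571 × 0.832 + 0.024 = 0.180059.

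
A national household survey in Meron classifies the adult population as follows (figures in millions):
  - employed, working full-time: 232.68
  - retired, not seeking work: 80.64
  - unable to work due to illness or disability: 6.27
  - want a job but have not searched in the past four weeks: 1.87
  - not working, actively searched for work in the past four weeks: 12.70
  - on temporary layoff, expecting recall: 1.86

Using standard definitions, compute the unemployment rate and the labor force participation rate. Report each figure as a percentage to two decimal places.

Unemployment rate ≈ 5.89%; labor force participation rate ≈ 73.58%.

Employed = 232.68 million.
Unemployed = 12.70 + 1.86 = 14.56 million (jobless and actively searching, or on temporary layoff).
Labor force = 232.68 + 14.56 = 247.24 million.
Not in labor force = 80.64 + 6.27 + 1.87 = 88.78 million (those not working and not actively searching are outside the labor force — including those who want a job but have given up searching).
Civilian working-age population = 247.24 + 88.78 = 336.02 million.
Unemployment rate = 14.56 / 247.24 = 5.89%.
Labor force participation rate = 247.24 / 336.02 = 73.58%.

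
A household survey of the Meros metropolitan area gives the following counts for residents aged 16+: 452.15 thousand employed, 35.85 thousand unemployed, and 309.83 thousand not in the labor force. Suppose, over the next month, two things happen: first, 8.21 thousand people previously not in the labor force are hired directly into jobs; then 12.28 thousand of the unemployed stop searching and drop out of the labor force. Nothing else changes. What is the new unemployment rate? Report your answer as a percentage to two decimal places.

Initially, labor force = 452.15 + 35.85 = 488.00 thousand, so u = 35.85/488.00 = 7.35%.
After the first change, employed and labor force both rise by 8.21; unemployed unchanged → E = 460.36, U = 35.85, labor force = 496.21 thousand.
After the second change, unemployed and labor force both fall by 12.28 → E = 460.36, U = 23.57, labor force = 483.93 thousand.
New unemployment rate = 23.57 / 483.93 = 4.87%.

New unemployment rate ≈ 4.87%.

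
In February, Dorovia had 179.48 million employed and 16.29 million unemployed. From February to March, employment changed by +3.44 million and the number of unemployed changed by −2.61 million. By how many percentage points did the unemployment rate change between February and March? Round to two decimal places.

The unemployment rate changed by −1.36 percentage points.

February: labor force = 179.48 + 16.29 = 195.77; u = 16.29/195.77 = 8.32%.
March: labor force = 182.92 + 13.68 = 196.60; u = 13.68/196.60 = 6.96%.
Change = 6.96% − 8.32% = −1.36 pp.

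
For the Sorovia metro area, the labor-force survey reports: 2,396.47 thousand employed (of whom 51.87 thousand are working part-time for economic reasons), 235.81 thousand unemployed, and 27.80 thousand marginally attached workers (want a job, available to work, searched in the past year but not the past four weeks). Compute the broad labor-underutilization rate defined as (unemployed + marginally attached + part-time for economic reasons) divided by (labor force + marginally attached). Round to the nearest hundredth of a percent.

Broad underutilization rate ≈ 11.86%.

Labor force = 2,396.47 + 235.81 = 2,632.28 thousand.
Numerator = 235.81 + 27.80 + 51.87 = 315.48 thousand.
Denominator = 2,632.28 + 27.80 = 2,660.08 thousand.
Broad rate = 315.48 / 2,660.08 = 11.86%.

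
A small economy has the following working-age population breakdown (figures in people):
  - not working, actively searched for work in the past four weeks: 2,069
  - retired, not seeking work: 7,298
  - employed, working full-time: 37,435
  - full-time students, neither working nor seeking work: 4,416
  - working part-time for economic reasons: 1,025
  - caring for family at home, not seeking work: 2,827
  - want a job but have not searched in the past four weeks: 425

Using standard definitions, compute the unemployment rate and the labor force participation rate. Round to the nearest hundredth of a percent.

Employed = 37,435 + 1,025 = 38,460 (anyone who worked, including part-time for economic reasons, counts as employed).
Unemployed = 2,069.
Labor force = 38,460 + 2,069 = 40,529.
Not in labor force = 7,298 + 4,416 + 2,827 + 425 = 14,966 (those not working and not actively searching are outside the labor force — including those who want a job but have given up searching).
Civilian working-age population = 40,529 + 14,966 = 55,495.
Unemployment rate = 2,069 / 40,529 = 5.10%.
Labor force participation rate = 40,529 / 55,495 = 73.03%.

Unemployment rate ≈ 5.10%; labor force participation rate ≈ 73.03%.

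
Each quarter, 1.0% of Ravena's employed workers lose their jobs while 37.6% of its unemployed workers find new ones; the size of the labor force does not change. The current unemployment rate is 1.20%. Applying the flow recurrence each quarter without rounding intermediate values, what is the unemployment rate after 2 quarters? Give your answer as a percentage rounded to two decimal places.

Unemployment rate after two quarters ≈ 2.07%.

With a fixed labor force, u_{t+1} = u_t + s·(1−u_t) − f·u_t = u_t·(1−s−f) + s.
Here 1−s−f = 0.614 and s = 0.010.
u_1 = 0.012000 × 0.614 + 0.010 = 0.017368.
u_2 = 0.017368 × 0.614 + 0.010 = 0.020664.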